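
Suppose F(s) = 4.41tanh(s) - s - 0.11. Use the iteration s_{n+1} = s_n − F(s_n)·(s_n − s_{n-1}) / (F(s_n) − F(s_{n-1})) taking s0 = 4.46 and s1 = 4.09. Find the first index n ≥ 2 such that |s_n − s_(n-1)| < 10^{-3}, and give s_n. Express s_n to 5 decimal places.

F(4.46) = -0.1611790, F(4.09) = 0.2075293
s2 = 4.0900000 − 0.2075293·(-0.3700000)/(0.3687083) = 4.2982564;  |Δ| = 0.2082564
F(4.2982564) = 0.0001145
s3 = 4.2982564 − 0.0001145·(0.2082564)/(-0.2074149) = 4.2983713;  |Δ| = 0.0001149
|s3 − s2| = 0.0001149 < 10^{-3}

n = 3, s_n = 4.29837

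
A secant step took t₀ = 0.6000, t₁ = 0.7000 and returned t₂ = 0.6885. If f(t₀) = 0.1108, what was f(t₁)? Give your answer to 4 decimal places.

-0.0144

The secant line through (0.6000, 0.1108) and (0.7000, f(t₁)) crosses zero at t₂ = 0.6885.
So (0.6000, 0.1108), (0.7000, f(t₁)), (0.6885, 0) are collinear:
f(t₁) = 0.1108 · (0.7000 − 0.6885) / (0.6000 − 0.6885) = 0.1108 · (0.011500)/(-0.088500) = -0.014398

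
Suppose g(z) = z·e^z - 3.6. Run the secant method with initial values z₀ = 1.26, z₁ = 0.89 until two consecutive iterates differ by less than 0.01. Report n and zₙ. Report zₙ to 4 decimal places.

n = 4, zₙ = 1.1452

g(1.26) = 0.842031, g(0.89) = -1.432735
z₂ = 0.890000 − (-1.432735)·(-0.370000)/(-2.274766) = 1.123040;  |Δ| = 0.233040
g(1.123040) = -0.147565
z₃ = 1.123040 − (-0.147565)·(0.233040)/(1.285169) = 1.149798;  |Δ| = 0.026758
g(1.149798) = 0.030552
z₄ = 1.149798 − 0.030552·(0.026758)/(0.178118) = 1.145208;  |Δ| = 0.004590
|z₄ − z₃| = 0.004590 < 0.01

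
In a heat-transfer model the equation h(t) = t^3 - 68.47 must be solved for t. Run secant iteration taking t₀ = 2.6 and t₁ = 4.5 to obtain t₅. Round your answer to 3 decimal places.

4.091

h(2.6) = -50.89400, h(4.5) = 22.65500
t₂ = 4.50000 − 22.65500·(4.50000 − 2.60000) / (22.65500 − (-50.89400)) = 4.50000 − (43.04450)/(73.54900) = 3.91475
h(3.91475) = -8.47538
t₃ = 3.91475 − (-8.47538)·(3.91475 − 4.50000) / (-8.47538 − 22.65500) = 3.91475 − (4.96021)/(-31.13038) = 4.07409
h(4.07409) = -0.84754
t₄ = 4.07409 − (-0.84754)·(4.07409 − 3.91475) / (-0.84754 − (-8.47538)) = 4.07409 − (-0.13504)/(7.62784) = 4.09179
h(4.09179) = 0.03786
t₅ = 4.09179 − 0.03786·(4.09179 − 4.07409) / (0.03786 − (-0.84754)) = 4.09179 − (0.00067)/(0.88540) = 4.09103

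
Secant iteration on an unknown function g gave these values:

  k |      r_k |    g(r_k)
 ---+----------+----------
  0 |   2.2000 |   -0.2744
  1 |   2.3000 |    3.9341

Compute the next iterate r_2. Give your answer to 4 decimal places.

2.2065

r_2 = 2.3000 − 3.9341·(2.3000 − 2.2000) / (3.9341 − (-0.2744))
   = 2.3000 − (0.393410)/(4.208500) = 2.206520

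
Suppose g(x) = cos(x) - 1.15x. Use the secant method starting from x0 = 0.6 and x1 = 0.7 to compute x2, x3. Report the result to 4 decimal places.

g(0.6) = 0.135336, g(0.7) = -0.040158
x2 = 0.700000 − (-0.040158)·(0.700000 − 0.600000) / (-0.040158 − 0.135336) = 0.700000 − (-0.004016)/(-0.175493) = 0.677117
g(0.677117) = 0.000697
x3 = 0.677117 − 0.000697·(0.677117 − 0.700000) / (0.000697 − (-0.040158)) = 0.677117 − (-0.000016)/(0.040855) = 0.677508

0.6771, 0.6775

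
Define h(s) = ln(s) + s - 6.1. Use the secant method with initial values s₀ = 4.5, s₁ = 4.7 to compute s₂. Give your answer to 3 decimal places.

h(4.5) = -0.09592, h(4.7) = 0.14756
s₂ = 4.70000 − 0.14756·(4.70000 − 4.50000) / (0.14756 − (-0.09592)) = 4.70000 − (0.02951)/(0.24349) = 4.57879

4.579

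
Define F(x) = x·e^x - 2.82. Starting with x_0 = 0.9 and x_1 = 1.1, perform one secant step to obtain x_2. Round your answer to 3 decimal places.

1.011

F(0.9) = -0.60636, F(1.1) = 0.48458
x_2 = 1.10000 − 0.48458·(1.10000 − 0.90000) / (0.48458 − (-0.60636)) = 1.10000 − (0.09692)/(1.09094) = 1.01116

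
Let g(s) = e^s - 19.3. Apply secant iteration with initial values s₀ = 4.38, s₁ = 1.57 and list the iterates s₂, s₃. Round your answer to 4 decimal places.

2.1128, 3.8406

g(4.38) = 60.538033, g(1.57) = -14.493352
s₂ = 1.570000 − (-14.493352)·(1.570000 − 4.380000) / (-14.493352 − 60.538033) = 1.570000 − (40.726319)/(-75.031385) = 2.112790
g(2.112790) = -11.028710
s₃ = 2.112790 − (-11.028710)·(2.112790 − 1.570000) / (-11.028710 − (-14.493352)) = 2.112790 − (-5.986279)/(3.464641) = 3.840611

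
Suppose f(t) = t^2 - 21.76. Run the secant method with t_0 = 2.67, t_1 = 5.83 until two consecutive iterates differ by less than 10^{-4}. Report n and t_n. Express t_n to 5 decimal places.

f(2.67) = -14.6311000, f(5.83) = 12.2289000
t_2 = 5.8300000 − 12.2289000·(3.1600000)/(26.8600000) = 4.3913059;  |Δ| = 1.4386941
f(4.3913059) = -2.4764326
t_3 = 4.3913059 − (-2.4764326)·(-1.4386941)/(-14.7053326) = 4.6335873;  |Δ| = 0.2422814
f(4.6335873) = -0.2898686
t_4 = 4.6335873 − (-0.2898686)·(0.2422814)/(2.1865641) = 4.6657061;  |Δ| = 0.0321188
f(4.6657061) = 0.0088134
t_5 = 4.6657061 − 0.0088134·(0.0321188)/(0.2986820) = 4.6647583;  |Δ| = 0.0009477
f(4.6647583) = -0.0000295
t_6 = 4.6647583 − (-0.0000295)·(-0.0009477)/(-0.0088429) = 4.6647615;  |Δ| = 0.0000032
|t_6 − t_5| = 0.0000032 < 10^{-4}

n = 6, t_n = 4.66476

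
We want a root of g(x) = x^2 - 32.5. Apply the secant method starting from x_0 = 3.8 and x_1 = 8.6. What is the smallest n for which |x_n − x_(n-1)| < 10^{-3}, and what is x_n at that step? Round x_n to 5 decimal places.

n = 6, x_n = 5.70088

g(3.8) = -18.0600000, g(8.6) = 41.4600000
x_2 = 8.6000000 − 41.4600000·(4.8000000)/(59.5200000) = 5.2564516;  |Δ| = 3.3435484
g(5.2564516) = -4.8697164
x_3 = 5.2564516 − (-4.8697164)·(-3.3435484)/(-46.3297164) = 5.6078920;  |Δ| = 0.3514404
g(5.6078920) = -1.0515475
x_4 = 5.6078920 − (-1.0515475)·(0.3514404)/(3.8181689) = 5.7046809;  |Δ| = 0.0967889
g(5.7046809) = 0.0433836
x_5 = 5.7046809 − 0.0433836·(0.0967889)/(1.0949311) = 5.7008459;  |Δ| = 0.0038350
g(5.7008459) = -0.0003565
x_6 = 5.7008459 − (-0.0003565)·(-0.0038350)/(-0.0437401) = 5.7008771;  |Δ| = 0.0000313
|x_6 − x_5| = 0.0000313 < 10^{-3}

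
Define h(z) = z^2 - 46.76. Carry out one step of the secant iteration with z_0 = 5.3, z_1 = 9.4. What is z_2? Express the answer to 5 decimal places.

h(5.3) = -18.6700000, h(9.4) = 41.6000000
z_2 = 9.4000000 − 41.6000000·(9.4000000 − 5.3000000) / (41.6000000 − (-18.6700000)) = 9.4000000 − (170.5600000)/(60.2700000) = 6.5700680

6.57007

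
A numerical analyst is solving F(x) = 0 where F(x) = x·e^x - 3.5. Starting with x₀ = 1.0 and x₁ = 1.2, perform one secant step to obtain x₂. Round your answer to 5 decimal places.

1.12351

F(1.0) = -0.7817182, F(1.2) = 0.4841403
x₂ = 1.2000000 − 0.4841403·(1.2000000 − 1.0000000) / (0.4841403 − (-0.7817182)) = 1.2000000 − (0.0968281)/(1.2658585) = 1.1235080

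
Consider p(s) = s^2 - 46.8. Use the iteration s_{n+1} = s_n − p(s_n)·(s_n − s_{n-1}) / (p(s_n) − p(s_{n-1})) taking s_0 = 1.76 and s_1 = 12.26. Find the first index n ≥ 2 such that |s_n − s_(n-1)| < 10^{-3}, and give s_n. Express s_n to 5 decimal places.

n = 7, s_n = 6.84105

p(1.76) = -43.7024000, p(12.26) = 103.5076000
s_2 = 12.2600000 − 103.5076000·(10.5000000)/(147.2100000) = 4.8771469;  |Δ| = 7.3828531
p(4.8771469) = -23.0134378
s_3 = 4.8771469 − (-23.0134378)·(-7.3828531)/(-126.5210378) = 6.2200448;  |Δ| = 1.3428979
p(6.2200448) = -8.1110429
s_4 = 6.2200448 − (-8.1110429)·(1.3428979)/(14.9023949) = 6.9509543;  |Δ| = 0.7309095
p(6.9509543) = 1.5157655
s_5 = 6.9509543 − 1.5157655·(0.7309095)/(9.6268084) = 6.8358707;  |Δ| = 0.1150836
p(6.8358707) = -0.0708714
s_6 = 6.8358707 − (-0.0708714)·(-0.1150836)/(-1.5866369) = 6.8410112;  |Δ| = 0.0051405
p(6.8410112) = -0.0005652
s_7 = 6.8410112 − (-0.0005652)·(0.0051405)/(0.0703063) = 6.8410526;  |Δ| = 0.0000413
|s_7 − s_6| = 0.0000413 < 10^{-3}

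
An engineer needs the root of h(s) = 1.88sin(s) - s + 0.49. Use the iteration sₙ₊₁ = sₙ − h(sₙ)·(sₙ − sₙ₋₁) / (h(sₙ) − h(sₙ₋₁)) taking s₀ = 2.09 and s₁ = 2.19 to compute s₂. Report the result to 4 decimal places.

2.1060

h(2.09) = 0.032243, h(2.19) = -0.169039
s₂ = 2.190000 − (-0.169039)·(2.190000 − 2.090000) / (-0.169039 − 0.032243) = 2.190000 − (-0.016904)/(-0.201283) = 2.106019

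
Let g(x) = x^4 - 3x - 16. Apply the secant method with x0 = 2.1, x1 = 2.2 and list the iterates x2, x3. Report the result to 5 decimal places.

g(2.1) = -2.8519000, g(2.2) = 0.8256000
x2 = 2.2000000 − 0.8256000·(2.2000000 − 2.1000000) / (0.8256000 − (-2.8519000)) = 2.2000000 − (0.0825600)/(3.6775000) = 2.1775500
g(2.1775500) = -0.0487048
x3 = 2.1775500 − (-0.0487048)·(2.1775500 − 2.2000000) / (-0.0487048 − 0.8256000) = 2.1775500 − (0.0010934)/(-0.8743048) = 2.1788006

2.17755, 2.17880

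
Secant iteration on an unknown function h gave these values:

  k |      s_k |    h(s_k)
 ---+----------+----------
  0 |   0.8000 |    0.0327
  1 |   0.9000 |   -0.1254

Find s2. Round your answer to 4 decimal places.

s2 = 0.9000 − (-0.1254)·(0.9000 − 0.8000) / (-0.1254 − 0.0327)
   = 0.9000 − (-0.012540)/(-0.158100) = 0.820683

0.8207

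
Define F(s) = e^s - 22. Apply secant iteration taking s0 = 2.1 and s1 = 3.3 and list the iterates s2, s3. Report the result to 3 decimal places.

2.976, 3.079

F(2.1) = -13.83383, F(3.3) = 5.11264
s2 = 3.30000 − 5.11264·(3.30000 − 2.10000) / (5.11264 − (-13.83383)) = 3.30000 − (6.13517)/(18.94647) = 2.97618
F(2.97618) = -2.38717
s3 = 2.97618 − (-2.38717)·(2.97618 − 3.30000) / (-2.38717 − 5.11264) = 2.97618 − (0.77300)/(-7.49980) = 3.07925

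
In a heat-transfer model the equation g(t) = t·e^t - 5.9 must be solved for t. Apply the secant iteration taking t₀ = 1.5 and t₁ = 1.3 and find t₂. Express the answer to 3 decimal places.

1.416

g(1.5) = 0.82253, g(1.3) = -1.12991
t₂ = 1.30000 − (-1.12991)·(1.30000 − 1.50000) / (-1.12991 − 0.82253) = 1.30000 − (0.22598)/(-1.95245) = 1.41574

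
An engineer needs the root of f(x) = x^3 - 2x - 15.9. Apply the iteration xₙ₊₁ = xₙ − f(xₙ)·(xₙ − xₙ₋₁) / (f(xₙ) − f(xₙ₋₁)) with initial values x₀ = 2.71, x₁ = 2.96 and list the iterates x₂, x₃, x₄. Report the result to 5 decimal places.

f(2.71) = -1.4174890, f(2.96) = 4.1143360
x₂ = 2.9600000 − 4.1143360·(2.9600000 − 2.7100000) / (4.1143360 − (-1.4174890)) = 2.9600000 − (1.0285840)/(5.5318250) = 2.7740606
f(2.7740606) = -0.1005805
x₃ = 2.7740606 − (-0.1005805)·(2.7740606 − 2.9600000) / (-0.1005805 − 4.1143360) = 2.7740606 − (0.0187019)/(-4.2149165) = 2.7784977
f(2.7784977) = -0.0068555
x₄ = 2.7784977 − (-0.0068555)·(2.7784977 − 2.7740606) / (-0.0068555 − (-0.1005805)) = 2.7784977 − (-0.0000304)/(0.0937250) = 2.7788223

2.77406, 2.77850, 2.77882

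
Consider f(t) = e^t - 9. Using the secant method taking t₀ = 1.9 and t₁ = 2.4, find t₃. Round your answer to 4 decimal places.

2.1942

f(1.9) = -2.314106, f(2.4) = 2.023176
t₂ = 2.400000 − 2.023176·(2.400000 − 1.900000) / (2.023176 − (-2.314106)) = 2.400000 − (1.011588)/(4.337282) = 2.166769
f(2.166769) = -0.269967
t₃ = 2.166769 − (-0.269967)·(2.166769 − 2.400000) / (-0.269967 − 2.023176) = 2.166769 − (0.062965)/(-2.293144) = 2.194227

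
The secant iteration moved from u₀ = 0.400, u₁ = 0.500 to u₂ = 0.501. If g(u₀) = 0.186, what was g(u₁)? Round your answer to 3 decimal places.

The secant line through (0.400, 0.186) and (0.500, g(u₁)) crosses zero at u₂ = 0.501.
So (0.400, 0.186), (0.500, g(u₁)), (0.501, 0) are collinear:
g(u₁) = 0.186 · (0.500 − 0.501) / (0.400 − 0.501) = 0.186 · (-0.00100)/(-0.10100) = 0.00184

0.002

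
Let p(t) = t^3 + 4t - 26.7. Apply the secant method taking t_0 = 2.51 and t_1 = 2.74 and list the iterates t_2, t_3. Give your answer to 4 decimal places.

p(2.51) = -0.846749, p(2.74) = 4.830824
t_2 = 2.740000 − 4.830824·(2.740000 − 2.510000) / (4.830824 − (-0.846749)) = 2.740000 − (1.111090)/(5.677573) = 2.544302
p(2.544302) = -0.052322
t_3 = 2.544302 − (-0.052322)·(2.544302 − 2.740000) / (-0.052322 − 4.830824) = 2.544302 − (0.010239)/(-4.883146) = 2.546399

2.5443, 2.5464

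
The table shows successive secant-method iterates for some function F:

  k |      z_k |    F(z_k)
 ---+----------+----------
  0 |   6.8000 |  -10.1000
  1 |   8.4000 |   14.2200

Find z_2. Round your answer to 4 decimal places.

z_2 = 8.4000 − 14.2200·(8.4000 − 6.8000) / (14.2200 − (-10.1000))
   = 8.4000 − (22.752000)/(24.320000) = 7.464474

7.4645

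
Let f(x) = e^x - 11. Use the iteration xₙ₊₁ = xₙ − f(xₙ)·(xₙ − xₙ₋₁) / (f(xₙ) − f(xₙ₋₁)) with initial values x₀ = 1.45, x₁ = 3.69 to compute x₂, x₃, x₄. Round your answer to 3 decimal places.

1.872, 2.116, 2.483

f(1.45) = -6.73689, f(3.69) = 29.04485
x₂ = 3.69000 − 29.04485·(3.69000 − 1.45000) / (29.04485 − (-6.73689)) = 3.69000 − (65.06046)/(35.78173) = 1.87174
f(1.87174) = -4.50040
x₃ = 1.87174 − (-4.50040)·(1.87174 − 3.69000) / (-4.50040 − 29.04485) = 1.87174 − (8.18289)/(-33.54524) = 2.11568
f(2.11568) = -2.70480
x₄ = 2.11568 − (-2.70480)·(2.11568 − 1.87174) / (-2.70480 − (-4.50040)) = 2.11568 − (-0.65980)/(1.79560) = 2.48313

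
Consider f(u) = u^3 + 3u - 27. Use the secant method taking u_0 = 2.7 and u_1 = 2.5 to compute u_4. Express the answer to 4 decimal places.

2.6682

f(2.7) = 0.783000, f(2.5) = -3.875000
u_2 = 2.500000 − (-3.875000)·(2.500000 − 2.700000) / (-3.875000 − 0.783000) = 2.500000 − (0.775000)/(-4.658000) = 2.666380
f(2.666380) = -0.044002
u_3 = 2.666380 − (-0.044002)·(2.666380 − 2.500000) / (-0.044002 − (-3.875000)) = 2.666380 − (-0.007321)/(3.830998) = 2.668291
f(2.668291) = 0.002520
u_4 = 2.668291 − 0.002520·(2.668291 − 2.666380) / (0.002520 − (-0.044002)) = 2.668291 − (0.000005)/(0.046521) = 2.668188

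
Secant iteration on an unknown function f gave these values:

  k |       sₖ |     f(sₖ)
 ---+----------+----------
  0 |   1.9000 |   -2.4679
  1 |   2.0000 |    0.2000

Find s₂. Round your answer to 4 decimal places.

s₂ = 2.0000 − 0.2000·(2.0000 − 1.9000) / (0.2000 − (-2.4679))
   = 2.0000 − (0.020000)/(2.667900) = 1.992503

1.9925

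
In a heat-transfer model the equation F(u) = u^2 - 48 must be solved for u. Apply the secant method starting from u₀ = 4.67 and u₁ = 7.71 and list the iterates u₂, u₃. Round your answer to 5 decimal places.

F(4.67) = -26.1911000, F(7.71) = 11.4441000
u₂ = 7.7100000 − 11.4441000·(7.7100000 − 4.6700000) / (11.4441000 − (-26.1911000)) = 7.7100000 − (34.7900640)/(37.6352000) = 6.7855977
F(6.7855977) = -1.9556633
u₃ = 6.7855977 − (-1.9556633)·(6.7855977 − 7.7100000) / (-1.9556633 − 11.4441000) = 6.7855977 − (1.8078196)/(-13.3997633) = 6.9205120

6.78560, 6.92051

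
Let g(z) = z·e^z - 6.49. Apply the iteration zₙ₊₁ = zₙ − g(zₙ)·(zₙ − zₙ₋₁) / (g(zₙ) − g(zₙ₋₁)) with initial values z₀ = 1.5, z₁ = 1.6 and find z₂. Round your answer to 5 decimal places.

g(1.5) = 0.2325336, g(1.6) = 1.4348519
z₂ = 1.6000000 − 1.4348519·(1.6000000 − 1.5000000) / (1.4348519 − 0.2325336) = 1.6000000 − (0.1434852)/(1.2023183) = 1.4806596

1.48066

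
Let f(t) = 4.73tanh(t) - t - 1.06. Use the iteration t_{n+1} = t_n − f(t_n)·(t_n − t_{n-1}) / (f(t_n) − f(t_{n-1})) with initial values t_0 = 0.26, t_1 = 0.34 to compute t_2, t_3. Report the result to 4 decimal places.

0.2952, 0.2946

f(0.26) = -0.117182, f(0.34) = 0.148968
t_2 = 0.340000 − 0.148968·(0.340000 − 0.260000) / (0.148968 − (-0.117182)) = 0.340000 − (0.011917)/(0.266150) = 0.295223
f(0.295223) = 0.001979
t_3 = 0.295223 − 0.001979·(0.295223 − 0.340000) / (0.001979 − 0.148968) = 0.295223 − (-0.000089)/(-0.146989) = 0.294620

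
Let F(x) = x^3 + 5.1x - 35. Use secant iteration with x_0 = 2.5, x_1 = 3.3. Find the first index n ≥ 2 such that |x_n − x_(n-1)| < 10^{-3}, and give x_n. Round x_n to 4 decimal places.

n = 5, x_n = 2.7564

F(2.5) = -6.625000, F(3.3) = 17.767000
x_2 = 3.300000 − 17.767000·(0.800000)/(24.392000) = 2.717284;  |Δ| = 0.582716
F(2.717284) = -1.078416
x_3 = 2.717284 − (-1.078416)·(-0.582716)/(-18.845416) = 2.750630;  |Δ| = 0.033346
F(2.750630) = -0.160620
x_4 = 2.750630 − (-0.160620)·(0.033346)/(0.917796) = 2.756466;  |Δ| = 0.005836
F(2.756466) = 0.001880
x_5 = 2.756466 − 0.001880·(0.005836)/(0.162500) = 2.756398;  |Δ| = 0.000068
|x_5 − x_4| = 0.000068 < 10^{-3}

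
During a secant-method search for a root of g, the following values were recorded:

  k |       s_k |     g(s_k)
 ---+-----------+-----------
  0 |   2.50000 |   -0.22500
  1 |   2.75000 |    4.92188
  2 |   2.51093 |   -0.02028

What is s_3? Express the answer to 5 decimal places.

s_3 = 2.51093 − (-0.02028)·(2.51093 − 2.75000) / (-0.02028 − 4.92188)
   = 2.51093 − (0.0048483)/(-4.9421600) = 2.5119110

2.51191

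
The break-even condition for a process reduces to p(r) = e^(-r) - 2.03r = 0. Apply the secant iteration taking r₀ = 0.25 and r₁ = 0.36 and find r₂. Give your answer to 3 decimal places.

0.348

p(0.25) = 0.27130, p(0.36) = -0.03312
r₂ = 0.36000 − (-0.03312)·(0.36000 − 0.25000) / (-0.03312 − 0.27130) = 0.36000 − (-0.00364)/(-0.30442) = 0.34803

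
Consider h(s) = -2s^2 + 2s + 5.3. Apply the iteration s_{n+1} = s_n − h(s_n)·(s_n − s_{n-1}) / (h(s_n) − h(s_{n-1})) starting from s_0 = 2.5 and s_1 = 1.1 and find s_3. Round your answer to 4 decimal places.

h(2.5) = -2.200000, h(1.1) = 5.080000
s_2 = 1.100000 − 5.080000·(1.100000 − 2.500000) / (5.080000 − (-2.200000)) = 1.100000 − (-7.112000)/(7.280000) = 2.076923
h(2.076923) = 0.826627
s_3 = 2.076923 − 0.826627·(2.076923 − 1.100000) / (0.826627 − 5.080000) = 2.076923 − (0.807551)/(-4.253373) = 2.266784

2.2668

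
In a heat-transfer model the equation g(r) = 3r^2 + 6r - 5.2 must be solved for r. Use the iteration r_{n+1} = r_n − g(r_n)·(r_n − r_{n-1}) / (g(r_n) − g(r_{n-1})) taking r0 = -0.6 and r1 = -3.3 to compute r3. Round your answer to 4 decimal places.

g(-0.6) = -7.720000, g(-3.3) = 7.670000
r2 = -3.300000 − 7.670000·(-3.300000 − (-0.600000)) / (7.670000 − (-7.720000)) = -3.300000 − (-20.709000)/(15.390000) = -1.954386
g(-1.954386) = -5.467442
r3 = -1.954386 − (-5.467442)·(-1.954386 − (-3.300000)) / (-5.467442 − 7.670000) = -1.954386 − (-7.357067)/(-13.137442) = -2.514394

-2.5144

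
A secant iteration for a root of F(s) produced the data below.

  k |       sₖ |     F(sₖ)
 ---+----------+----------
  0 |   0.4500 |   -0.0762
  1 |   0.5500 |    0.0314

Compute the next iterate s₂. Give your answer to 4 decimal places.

s₂ = 0.5500 − 0.0314·(0.5500 − 0.4500) / (0.0314 − (-0.0762))
   = 0.5500 − (0.003140)/(0.107600) = 0.520818

0.5208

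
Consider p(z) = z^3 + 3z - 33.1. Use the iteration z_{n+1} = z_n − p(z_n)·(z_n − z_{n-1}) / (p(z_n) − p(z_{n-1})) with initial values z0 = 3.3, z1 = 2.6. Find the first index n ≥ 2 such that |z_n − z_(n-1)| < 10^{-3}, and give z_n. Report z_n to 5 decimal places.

n = 5, z_n = 2.90039

p(3.3) = 12.7370000, p(2.6) = -7.7240000
z2 = 2.6000000 − (-7.7240000)·(-0.7000000)/(-20.4610000) = 2.8642491;  |Δ| = 0.2642491
p(2.8642491) = -1.0091750
z3 = 2.8642491 − (-1.0091750)·(0.2642491)/(6.7148250) = 2.9039632;  |Δ| = 0.0397141
p(2.9039632) = 0.1010180
z4 = 2.9039632 − 0.1010180·(0.0397141)/(1.1101931) = 2.9003496;  |Δ| = 0.0036136
p(2.9003496) = -0.0011309
z5 = 2.9003496 − (-0.0011309)·(-0.0036136)/(-0.1021489) = 2.9003896;  |Δ| = 0.0000400
|z5 − z4| = 0.0000400 < 10^{-3}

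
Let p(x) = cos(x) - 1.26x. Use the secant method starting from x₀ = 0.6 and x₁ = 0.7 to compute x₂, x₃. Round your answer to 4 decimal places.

0.6372, 0.6377

p(0.6) = 0.069336, p(0.7) = -0.117158
x₂ = 0.700000 − (-0.117158)·(0.700000 − 0.600000) / (-0.117158 − 0.069336) = 0.700000 − (-0.011716)/(-0.186493) = 0.637179
p(0.637179) = 0.000932
x₃ = 0.637179 − 0.000932·(0.637179 − 0.700000) / (0.000932 − (-0.117158)) = 0.637179 − (-0.000059)/(0.118090) = 0.637675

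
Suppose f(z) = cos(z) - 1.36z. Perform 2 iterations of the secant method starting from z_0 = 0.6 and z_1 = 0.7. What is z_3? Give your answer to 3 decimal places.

f(0.6) = 0.00934, f(0.7) = -0.18716
z_2 = 0.70000 − (-0.18716)·(0.70000 − 0.60000) / (-0.18716 − 0.00934) = 0.70000 − (-0.01872)/(-0.19649) = 0.60475
f(0.60475) = 0.00018
z_3 = 0.60475 − 0.00018·(0.60475 − 0.70000) / (0.00018 − (-0.18716)) = 0.60475 − (-0.00002)/(0.18734) = 0.60484

0.605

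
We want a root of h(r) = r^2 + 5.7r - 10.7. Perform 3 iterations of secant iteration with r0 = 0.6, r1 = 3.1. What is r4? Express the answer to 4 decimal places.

h(0.6) = -6.920000, h(3.1) = 16.580000
r2 = 3.100000 − 16.580000·(3.100000 − 0.600000) / (16.580000 − (-6.920000)) = 3.100000 − (41.450000)/(23.500000) = 1.336170
h(1.336170) = -1.298479
r3 = 1.336170 − (-1.298479)·(1.336170 − 3.100000) / (-1.298479 − 16.580000) = 1.336170 − (2.290296)/(-17.878479) = 1.464274
h(1.464274) = -0.209542
r4 = 1.464274 − (-0.209542)·(1.464274 − 1.336170) / (-0.209542 − (-1.298479)) = 1.464274 − (-0.026843)/(1.088937) = 1.488924

1.4889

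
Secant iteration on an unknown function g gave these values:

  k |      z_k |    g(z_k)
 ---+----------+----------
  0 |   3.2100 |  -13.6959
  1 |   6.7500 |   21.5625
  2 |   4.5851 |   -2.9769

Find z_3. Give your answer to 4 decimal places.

4.8477

z_3 = 4.5851 − (-2.9769)·(4.5851 − 6.7500) / (-2.9769 − 21.5625)
   = 4.5851 − (6.444691)/(-24.539400) = 4.847726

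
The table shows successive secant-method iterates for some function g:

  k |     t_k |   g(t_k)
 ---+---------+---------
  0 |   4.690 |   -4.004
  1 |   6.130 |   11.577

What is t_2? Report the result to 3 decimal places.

5.060

t_2 = 6.130 − 11.577·(6.130 − 4.690) / (11.577 − (-4.004))
   = 6.130 − (16.67088)/(15.58100) = 5.06005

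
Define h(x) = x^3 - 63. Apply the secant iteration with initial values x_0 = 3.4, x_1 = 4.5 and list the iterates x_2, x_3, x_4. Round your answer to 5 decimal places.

h(3.4) = -23.6960000, h(4.5) = 28.1250000
x_2 = 4.5000000 − 28.1250000·(4.5000000 − 3.4000000) / (28.1250000 − (-23.6960000)) = 4.5000000 − (30.9375000)/(51.8210000) = 3.9029930
h(3.9029930) = -3.5443248
x_3 = 3.9029930 − (-3.5443248)·(3.9029930 − 4.5000000) / (-3.5443248 − 28.1250000) = 3.9029930 − (2.1159867)/(-31.6693248) = 3.9698080
h(3.9698080) = -0.4383039
x_4 = 3.9698080 − (-0.4383039)·(3.9698080 − 3.9029930) / (-0.4383039 − (-3.5443248)) = 3.9698080 − (-0.0292853)/(3.1060209) = 3.9792366

3.90299, 3.96981, 3.97924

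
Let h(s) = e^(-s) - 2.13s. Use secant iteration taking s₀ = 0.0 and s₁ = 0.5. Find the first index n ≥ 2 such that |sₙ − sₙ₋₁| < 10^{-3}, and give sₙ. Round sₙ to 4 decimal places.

n = 4, sₙ = 0.3356

h(0.0) = 1.000000, h(0.5) = -0.458469
s₂ = 0.500000 − (-0.458469)·(0.500000)/(-1.458469) = 0.342825;  |Δ| = 0.157175
h(0.342825) = -0.020455
s₃ = 0.342825 − (-0.020455)·(-0.157175)/(0.438014) = 0.335485;  |Δ| = 0.007340
h(0.335485) = 0.000408
s₄ = 0.335485 − 0.000408·(-0.007340)/(0.020863) = 0.335629;  |Δ| = 0.000144
|s₄ − s₃| = 0.000144 < 10^{-3}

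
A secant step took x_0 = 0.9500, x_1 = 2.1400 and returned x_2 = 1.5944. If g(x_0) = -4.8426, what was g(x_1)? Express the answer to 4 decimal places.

4.1001

The secant line through (0.9500, -4.8426) and (2.1400, g(x_1)) crosses zero at x_2 = 1.5944.
So (0.9500, -4.8426), (2.1400, g(x_1)), (1.5944, 0) are collinear:
g(x_1) = -4.8426 · (2.1400 − 1.5944) / (0.9500 − 1.5944) = -4.8426 · (0.545600)/(-0.644400) = 4.100128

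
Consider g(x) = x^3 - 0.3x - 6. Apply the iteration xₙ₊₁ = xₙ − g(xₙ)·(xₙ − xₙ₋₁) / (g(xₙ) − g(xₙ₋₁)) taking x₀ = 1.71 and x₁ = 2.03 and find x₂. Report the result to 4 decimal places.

g(1.71) = -1.512789, g(2.03) = 1.756427
x₂ = 2.030000 − 1.756427·(2.030000 − 1.710000) / (1.756427 − (-1.512789)) = 2.030000 − (0.562057)/(3.269216) = 1.858076

1.8581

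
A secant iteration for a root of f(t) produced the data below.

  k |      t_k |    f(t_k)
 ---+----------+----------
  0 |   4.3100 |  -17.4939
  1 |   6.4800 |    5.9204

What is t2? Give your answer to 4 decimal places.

5.9313

t2 = 6.4800 − 5.9204·(6.4800 − 4.3100) / (5.9204 − (-17.4939))
   = 6.4800 − (12.847268)/(23.414300) = 5.931307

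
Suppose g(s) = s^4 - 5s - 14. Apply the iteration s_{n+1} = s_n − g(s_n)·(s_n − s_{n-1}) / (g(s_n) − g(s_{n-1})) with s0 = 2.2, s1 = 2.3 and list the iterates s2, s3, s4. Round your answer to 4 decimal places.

2.2388, 2.2405, 2.2406

g(2.2) = -1.574400, g(2.3) = 2.484100
s2 = 2.300000 − 2.484100·(2.300000 − 2.200000) / (2.484100 − (-1.574400)) = 2.300000 − (0.248410)/(4.058500) = 2.238793
g(2.238793) = -0.071889
s3 = 2.238793 − (-0.071889)·(2.238793 − 2.300000) / (-0.071889 − 2.484100) = 2.238793 − (0.004400)/(-2.555989) = 2.240514
g(2.240514) = -0.003138
s4 = 2.240514 − (-0.003138)·(2.240514 − 2.238793) / (-0.003138 − (-0.071889)) = 2.240514 − (-0.000005)/(0.068751) = 2.240593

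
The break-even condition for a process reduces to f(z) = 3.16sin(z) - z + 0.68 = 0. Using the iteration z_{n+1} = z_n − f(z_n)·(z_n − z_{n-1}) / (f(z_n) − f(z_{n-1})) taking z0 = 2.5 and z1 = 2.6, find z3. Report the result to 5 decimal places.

f(2.5) = 0.0711720, f(2.6) = -0.2910157
z2 = 2.6000000 − (-0.2910157)·(2.6000000 − 2.5000000) / (-0.2910157 − 0.0711720) = 2.6000000 − (-0.0291016)/(-0.3621876) = 2.5196506
f(2.5196506) = 0.0014118
z3 = 2.5196506 − 0.0014118·(2.5196506 − 2.6000000) / (0.0014118 − (-0.2910157)) = 2.5196506 − (-0.0001134)/(0.2924275) = 2.5200385

2.52004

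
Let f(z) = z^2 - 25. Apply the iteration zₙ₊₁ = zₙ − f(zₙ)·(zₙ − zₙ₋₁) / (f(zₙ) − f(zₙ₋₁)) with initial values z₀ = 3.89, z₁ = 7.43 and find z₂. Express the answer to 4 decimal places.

4.7617

f(3.89) = -9.867900, f(7.43) = 30.204900
z₂ = 7.430000 − 30.204900·(7.430000 − 3.890000) / (30.204900 − (-9.867900)) = 7.430000 − (106.925346)/(40.072800) = 4.761723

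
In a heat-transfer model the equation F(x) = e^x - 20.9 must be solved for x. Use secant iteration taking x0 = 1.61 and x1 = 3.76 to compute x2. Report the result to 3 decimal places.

F(1.61) = -15.89719, F(3.76) = 22.04843
x2 = 3.76000 − 22.04843·(3.76000 − 1.61000) / (22.04843 − (-15.89719)) = 3.76000 − (47.40412)/(37.94561) = 2.51074

2.511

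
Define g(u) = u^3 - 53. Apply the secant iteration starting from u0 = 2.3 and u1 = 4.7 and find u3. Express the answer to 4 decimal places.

3.6686

g(2.3) = -40.833000, g(4.7) = 50.823000
u2 = 4.700000 − 50.823000·(4.700000 − 2.300000) / (50.823000 − (-40.833000)) = 4.700000 − (121.975200)/(91.656000) = 3.369207
g(3.369207) = -14.754272
u3 = 3.369207 − (-14.754272)·(3.369207 − 4.700000) / (-14.754272 − 50.823000) = 3.369207 − (19.634888)/(-65.577272) = 3.668623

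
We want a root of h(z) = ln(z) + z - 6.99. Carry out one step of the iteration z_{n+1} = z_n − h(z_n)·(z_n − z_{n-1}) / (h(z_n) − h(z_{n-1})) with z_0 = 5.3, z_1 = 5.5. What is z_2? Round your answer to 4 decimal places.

5.3188

h(5.3) = -0.022293, h(5.5) = 0.214748
z_2 = 5.500000 − 0.214748·(5.500000 − 5.300000) / (0.214748 − (-0.022293)) = 5.500000 − (0.042950)/(0.237041) = 5.318810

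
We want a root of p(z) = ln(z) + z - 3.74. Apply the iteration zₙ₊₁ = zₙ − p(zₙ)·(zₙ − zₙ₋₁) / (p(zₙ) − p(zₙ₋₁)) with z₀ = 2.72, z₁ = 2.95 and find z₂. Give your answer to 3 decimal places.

2.734

p(2.72) = -0.01937, p(2.95) = 0.29181
z₂ = 2.95000 − 0.29181·(2.95000 − 2.72000) / (0.29181 − (-0.01937)) = 2.95000 − (0.06712)/(0.31117) = 2.73432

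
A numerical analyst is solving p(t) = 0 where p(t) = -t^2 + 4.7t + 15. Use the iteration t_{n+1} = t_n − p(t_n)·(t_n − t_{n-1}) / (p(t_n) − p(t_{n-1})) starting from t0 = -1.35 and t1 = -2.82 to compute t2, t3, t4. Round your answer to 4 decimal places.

p(-1.35) = 6.832500, p(-2.82) = -6.206400
t2 = -2.820000 − (-6.206400)·(-2.820000 − (-1.350000)) / (-6.206400 − 6.832500) = -2.820000 − (9.123408)/(-13.038900) = -2.120293
p(-2.120293) = 0.538979
t3 = -2.120293 − 0.538979·(-2.120293 − (-2.820000)) / (0.538979 − (-6.206400)) = -2.120293 − (0.377128)/(6.745379) = -2.176202
p(-2.176202) = 0.035994
t4 = -2.176202 − 0.035994·(-2.176202 − (-2.120293)) / (0.035994 − 0.538979) = -2.176202 − (-0.002012)/(-0.502985) = -2.180203

-2.1203, -2.1762, -2.1802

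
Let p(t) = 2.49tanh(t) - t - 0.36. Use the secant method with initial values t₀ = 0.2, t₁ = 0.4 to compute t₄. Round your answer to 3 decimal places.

0.250

p(0.2) = -0.06854, p(0.4) = 0.18607
t₂ = 0.40000 − 0.18607·(0.40000 − 0.20000) / (0.18607 − (-0.06854)) = 0.40000 − (0.03721)/(0.25461) = 0.25384
p(0.25384) = 0.00498
t₃ = 0.25384 − 0.00498·(0.25384 − 0.40000) / (0.00498 − 0.18607) = 0.25384 − (-0.00073)/(-0.18109) = 0.24982
p(0.24982) = -0.00040
t₄ = 0.24982 − (-0.00040)·(0.24982 − 0.25384) / (-0.00040 − 0.00498) = 0.24982 − (0.00000)/(-0.00538) = 0.25011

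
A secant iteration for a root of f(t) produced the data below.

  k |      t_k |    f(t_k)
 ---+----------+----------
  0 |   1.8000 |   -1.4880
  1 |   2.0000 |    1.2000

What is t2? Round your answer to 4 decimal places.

1.9107

t2 = 2.0000 − 1.2000·(2.0000 − 1.8000) / (1.2000 − (-1.4880))
   = 2.0000 − (0.240000)/(2.688000) = 1.910714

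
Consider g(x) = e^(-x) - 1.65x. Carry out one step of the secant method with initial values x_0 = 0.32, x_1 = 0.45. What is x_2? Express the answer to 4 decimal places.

g(0.32) = 0.198149, g(0.45) = -0.104872
x_2 = 0.450000 − (-0.104872)·(0.450000 − 0.320000) / (-0.104872 − 0.198149) = 0.450000 − (-0.013633)/(-0.303021) = 0.405009

0.4050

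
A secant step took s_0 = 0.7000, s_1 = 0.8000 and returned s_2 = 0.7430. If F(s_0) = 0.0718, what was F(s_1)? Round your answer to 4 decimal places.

-0.0952

The secant line through (0.7000, 0.0718) and (0.8000, F(s_1)) crosses zero at s_2 = 0.7430.
So (0.7000, 0.0718), (0.8000, F(s_1)), (0.7430, 0) are collinear:
F(s_1) = 0.0718 · (0.8000 − 0.7430) / (0.7000 − 0.7430) = 0.0718 · (0.057000)/(-0.043000) = -0.095177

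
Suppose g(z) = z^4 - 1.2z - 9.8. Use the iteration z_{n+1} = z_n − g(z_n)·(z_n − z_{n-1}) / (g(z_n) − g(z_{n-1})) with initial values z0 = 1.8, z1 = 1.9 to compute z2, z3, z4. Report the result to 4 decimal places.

1.8606, 1.8625, 1.8626

g(1.8) = -1.462400, g(1.9) = 0.952100
z2 = 1.900000 − 0.952100·(1.900000 − 1.800000) / (0.952100 − (-1.462400)) = 1.900000 − (0.095210)/(2.414500) = 1.860567
g(1.860567) = -0.049237
z3 = 1.860567 − (-0.049237)·(1.860567 − 1.900000) / (-0.049237 − 0.952100) = 1.860567 − (0.001942)/(-1.001337) = 1.862506
g(1.862506) = -0.001532
z4 = 1.862506 − (-0.001532)·(1.862506 − 1.860567) / (-0.001532 − (-0.049237)) = 1.862506 − (-0.000003)/(0.047705) = 1.862569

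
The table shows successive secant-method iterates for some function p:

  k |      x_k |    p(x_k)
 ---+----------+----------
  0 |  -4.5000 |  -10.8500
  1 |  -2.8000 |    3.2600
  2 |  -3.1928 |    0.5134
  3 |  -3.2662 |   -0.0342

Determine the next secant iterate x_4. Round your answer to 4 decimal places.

-3.2616

x_4 = -3.2662 − (-0.0342)·(-3.2662 − (-3.1928)) / (-0.0342 − 0.5134)
   = -3.2662 − (0.002510)/(-0.547600) = -3.261616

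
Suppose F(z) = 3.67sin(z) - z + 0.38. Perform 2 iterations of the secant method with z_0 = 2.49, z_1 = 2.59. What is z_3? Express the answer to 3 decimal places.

F(2.49) = 0.11568, F(2.59) = -0.28676
z_2 = 2.59000 − (-0.28676)·(2.59000 − 2.49000) / (-0.28676 − 0.11568) = 2.59000 − (-0.02868)/(-0.40244) = 2.51875
F(2.51875) = 0.00215
z_3 = 2.51875 − 0.00215·(2.51875 − 2.59000) / (0.00215 − (-0.28676)) = 2.51875 − (-0.00015)/(0.28891) = 2.51928

2.519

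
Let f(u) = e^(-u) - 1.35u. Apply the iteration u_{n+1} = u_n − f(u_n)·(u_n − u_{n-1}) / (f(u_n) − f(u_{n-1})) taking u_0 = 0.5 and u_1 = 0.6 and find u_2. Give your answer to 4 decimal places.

f(0.5) = -0.068469, f(0.6) = -0.261188
u_2 = 0.600000 − (-0.261188)·(0.600000 − 0.500000) / (-0.261188 − (-0.068469)) = 0.600000 − (-0.026119)/(-0.192719) = 0.464472

0.4645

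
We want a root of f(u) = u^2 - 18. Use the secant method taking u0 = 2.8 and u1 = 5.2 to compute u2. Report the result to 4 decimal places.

4.0700

f(2.8) = -10.160000, f(5.2) = 9.040000
u2 = 5.200000 − 9.040000·(5.200000 − 2.800000) / (9.040000 − (-10.160000)) = 5.200000 − (21.696000)/(19.200000) = 4.070000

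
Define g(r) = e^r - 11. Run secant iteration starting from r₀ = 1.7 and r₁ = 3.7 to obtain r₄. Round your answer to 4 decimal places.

2.4408

g(1.7) = -5.526053, g(3.7) = 29.447304
r₂ = 3.700000 − 29.447304·(3.700000 − 1.700000) / (29.447304 − (-5.526053)) = 3.700000 − (58.894609)/(34.973357) = 2.016015
g(2.016015) = -3.491656
r₃ = 2.016015 − (-3.491656)·(2.016015 − 3.700000) / (-3.491656 − 29.447304) = 2.016015 − (5.879896)/(-32.938960) = 2.194524
g(2.194524) = -2.024274
r₄ = 2.194524 − (-2.024274)·(2.194524 − 2.016015) / (-2.024274 − (-3.491656)) = 2.194524 − (-0.361351)/(1.467382) = 2.440779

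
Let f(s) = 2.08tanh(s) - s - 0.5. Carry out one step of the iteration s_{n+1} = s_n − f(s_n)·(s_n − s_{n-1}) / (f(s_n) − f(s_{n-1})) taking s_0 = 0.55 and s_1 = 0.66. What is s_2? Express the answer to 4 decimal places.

f(0.55) = -0.008918, f(0.66) = 0.042996
s_2 = 0.660000 − 0.042996·(0.660000 − 0.550000) / (0.042996 − (-0.008918)) = 0.660000 − (0.004730)/(0.051914) = 0.568896

0.5689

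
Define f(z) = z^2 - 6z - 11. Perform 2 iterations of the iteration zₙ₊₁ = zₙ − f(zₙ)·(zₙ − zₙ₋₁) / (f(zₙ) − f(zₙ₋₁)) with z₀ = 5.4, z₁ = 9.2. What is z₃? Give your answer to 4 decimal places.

7.4020

f(5.4) = -14.240000, f(9.2) = 18.440000
z₂ = 9.200000 − 18.440000·(9.200000 − 5.400000) / (18.440000 − (-14.240000)) = 9.200000 − (70.072000)/(32.680000) = 7.055814
f(7.055814) = -3.550373
z₃ = 7.055814 − (-3.550373)·(7.055814 − 9.200000) / (-3.550373 − 18.440000) = 7.055814 − (7.612661)/(-21.990373) = 7.401995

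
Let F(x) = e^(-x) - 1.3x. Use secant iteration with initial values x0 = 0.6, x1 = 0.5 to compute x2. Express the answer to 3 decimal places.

0.477

F(0.6) = -0.23119, F(0.5) = -0.04347
x2 = 0.50000 − (-0.04347)·(0.50000 − 0.60000) / (-0.04347 − (-0.23119)) = 0.50000 − (0.00435)/(0.18772) = 0.47684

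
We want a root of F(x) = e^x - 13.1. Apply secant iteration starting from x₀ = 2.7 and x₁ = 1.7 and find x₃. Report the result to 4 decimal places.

2.6039

F(2.7) = 1.779732, F(1.7) = -7.626053
x₂ = 1.700000 − (-7.626053)·(1.700000 − 2.700000) / (-7.626053 − 1.779732) = 1.700000 − (7.626053)/(-9.405784) = 2.510783
F(2.510783) = -0.785428
x₃ = 2.510783 − (-0.785428)·(2.510783 − 1.700000) / (-0.785428 − (-7.626053)) = 2.510783 − (-0.636812)/(6.840625) = 2.603876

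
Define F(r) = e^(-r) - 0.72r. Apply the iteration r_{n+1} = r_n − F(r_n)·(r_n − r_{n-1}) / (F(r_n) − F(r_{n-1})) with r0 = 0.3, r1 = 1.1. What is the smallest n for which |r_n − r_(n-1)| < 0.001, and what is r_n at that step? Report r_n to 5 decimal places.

n = 5, r_n = 0.69391

F(0.3) = 0.5248182, F(1.1) = -0.4591289
r2 = 1.1000000 − (-0.4591289)·(0.8000000)/(-0.9839471) = 0.7267044;  |Δ| = 0.3732956
F(0.7267044) = -0.0397274
r3 = 0.7267044 − (-0.0397274)·(-0.3732956)/(0.4194015) = 0.6913444;  |Δ| = 0.0353600
F(0.6913444) = 0.0031343
r4 = 0.6913444 − 0.0031343·(-0.0353600)/(0.0428617) = 0.6939301;  |Δ| = 0.0025857
F(0.6939301) = -0.0000210
r5 = 0.6939301 − (-0.0000210)·(0.0025857)/(-0.0031552) = 0.6939129;  |Δ| = 0.0000172
|r5 − r4| = 0.0000172 < 0.001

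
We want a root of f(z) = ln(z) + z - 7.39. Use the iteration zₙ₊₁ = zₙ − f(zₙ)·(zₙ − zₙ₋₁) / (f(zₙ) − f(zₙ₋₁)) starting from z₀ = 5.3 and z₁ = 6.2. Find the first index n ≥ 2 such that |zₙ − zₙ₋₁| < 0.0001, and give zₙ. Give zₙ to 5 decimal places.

f(5.3) = -0.4222932, f(6.2) = 0.6345493
z₂ = 6.2000000 − 0.6345493·(0.9000000)/(1.0568425) = 5.6596221;  |Δ| = 0.5403779
f(5.6596221) = 0.0029792
z₃ = 5.6596221 − 0.0029792·(-0.5403779)/(-0.6315701) = 5.6570730;  |Δ| = 0.0025490
f(5.6570730) = -0.0000203
z₄ = 5.6570730 − (-0.0000203)·(-0.0025490)/(-0.0029995) = 5.6570903;  |Δ| = 0.0000173
|z₄ − z₃| = 0.0000173 < 0.0001

n = 4, zₙ = 5.65709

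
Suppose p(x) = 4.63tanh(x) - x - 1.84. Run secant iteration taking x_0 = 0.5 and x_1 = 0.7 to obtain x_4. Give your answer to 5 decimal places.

0.58003

p(0.5) = -0.2003976, p(0.7) = 0.2582228
x_2 = 0.7000000 − 0.2582228·(0.7000000 − 0.5000000) / (0.2582228 − (-0.2003976)) = 0.7000000 − (0.0516446)/(0.4586204) = 0.5873915
p(0.5873915) = 0.0173269
x_3 = 0.5873915 − 0.0173269·(0.5873915 − 0.7000000) / (0.0173269 − 0.2582228) = 0.5873915 − (-0.0019512)/(-0.2408959) = 0.5792919
p(0.5792919) = -0.0017348
x_4 = 0.5792919 − (-0.0017348)·(0.5792919 − 0.5873915) / (-0.0017348 − 0.0173269) = 0.5792919 − (0.0000141)/(-0.0190617) = 0.5800290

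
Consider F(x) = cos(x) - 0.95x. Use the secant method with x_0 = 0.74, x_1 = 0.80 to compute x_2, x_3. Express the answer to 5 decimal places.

F(0.74) = 0.0354686, F(0.80) = -0.0632933
x_2 = 0.8000000 − (-0.0632933)·(0.8000000 − 0.7400000) / (-0.0632933 − 0.0354686) = 0.8000000 − (-0.0037976)/(-0.0987618) = 0.7615479
F(0.7615479) = 0.0002982
x_3 = 0.7615479 − 0.0002982·(0.7615479 − 0.8000000) / (0.0002982 − (-0.0632933)) = 0.7615479 − (-0.0000115)/(0.0635915) = 0.7617282

0.76155, 0.76173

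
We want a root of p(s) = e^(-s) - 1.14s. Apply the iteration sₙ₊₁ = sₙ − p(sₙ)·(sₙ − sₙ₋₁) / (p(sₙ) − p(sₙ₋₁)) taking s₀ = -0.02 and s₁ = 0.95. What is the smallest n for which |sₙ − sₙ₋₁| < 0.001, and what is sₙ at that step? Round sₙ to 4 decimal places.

n = 5, sₙ = 0.5210

p(-0.02) = 1.043001, p(0.95) = -0.696259
s₂ = 0.950000 − (-0.696259)·(0.970000)/(-1.739260) = 0.561691;  |Δ| = 0.388309
p(0.561691) = -0.070083
s₃ = 0.561691 − (-0.070083)·(-0.388309)/(0.626176) = 0.518230;  |Δ| = 0.043460
p(0.518230) = 0.004791
s₄ = 0.518230 − 0.004791·(-0.043460)/(0.074874) = 0.521011;  |Δ| = 0.002781
p(0.521011) = -0.000033
s₅ = 0.521011 − (-0.000033)·(0.002781)/(-0.004825) = 0.520992;  |Δ| = 0.000019
|s₅ − s₄| = 0.000019 < 0.001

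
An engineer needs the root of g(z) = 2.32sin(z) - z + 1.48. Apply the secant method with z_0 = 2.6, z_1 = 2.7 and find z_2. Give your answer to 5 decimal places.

2.62495

g(2.6) = 0.0759632, g(2.7) = -0.2284787
z_2 = 2.7000000 − (-0.2284787)·(2.7000000 − 2.6000000) / (-0.2284787 − 0.0759632) = 2.7000000 − (-0.0228479)/(-0.3044419) = 2.6249516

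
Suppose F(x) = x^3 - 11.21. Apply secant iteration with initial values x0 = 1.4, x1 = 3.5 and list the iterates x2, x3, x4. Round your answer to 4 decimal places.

1.8430, 2.0670, 2.2742

F(1.4) = -8.466000, F(3.5) = 31.665000
x2 = 3.500000 − 31.665000·(3.500000 − 1.400000) / (31.665000 − (-8.466000)) = 3.500000 − (66.496500)/(40.131000) = 1.843014
F(1.843014) = -4.949832
x3 = 1.843014 − (-4.949832)·(1.843014 − 3.500000) / (-4.949832 − 31.665000) = 1.843014 − (8.201802)/(-36.614832) = 2.067016
F(2.067016) = -2.378556
x4 = 2.067016 − (-2.378556)·(2.067016 − 1.843014) / (-2.378556 − (-4.949832)) = 2.067016 − (-0.532802)/(2.571276) = 2.274229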